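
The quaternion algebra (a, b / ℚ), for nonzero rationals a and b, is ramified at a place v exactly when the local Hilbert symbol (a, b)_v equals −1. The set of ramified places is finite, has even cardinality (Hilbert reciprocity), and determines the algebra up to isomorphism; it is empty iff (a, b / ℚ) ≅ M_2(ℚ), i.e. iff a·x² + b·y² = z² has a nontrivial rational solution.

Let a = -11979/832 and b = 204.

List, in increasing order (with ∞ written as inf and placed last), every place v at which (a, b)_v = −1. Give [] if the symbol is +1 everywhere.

Mod squares: a ≡ -143, b ≡ 51. Check v ∈ {∞, 2, 3, 11, 13, 17}.
v=∞: -143 < 0 and 51 > 0  ⇒  (a,b)_∞ = +1.
v=3: a=3^2·(≡1), b=3^1·(≡2) mod 3; (1|3)=+1, (2|3)=-1; (−1)^{2·1·1}·(+1)^1·(-1)^2 = +1.
v=13: a=13^-1·(≡6), b=13^0·(≡9) mod 13; (6|13)=-1, (9|13)=+1; (−1)^{-1·0·6}·(-1)^0·(+1)^-1 = +1.
v=11: a=11^3·(≡5), b=11^0·(≡6) mod 11; (5|11)=+1, (6|11)=-1; (−1)^{3·0·5}·(+1)^0·(-1)^3 = -1.
v=17: a=17^0·(≡11), b=17^1·(≡12) mod 17; (11|17)=-1, (12|17)=-1; (−1)^{0·1·8}·(-1)^1·(-1)^0 = -1.
v=2: v_2(a)=-6, v_2(b)=2; units ≡ 1, 3 (mod 8); ε·ε+αω+βω = 0·1+-6·1+2·0 ≡ 0  ⇒  (a,b)_2 = +1.
|Ram(-143, 51)| = 2, even; anisotropic at {11, 17}.

[11, 17]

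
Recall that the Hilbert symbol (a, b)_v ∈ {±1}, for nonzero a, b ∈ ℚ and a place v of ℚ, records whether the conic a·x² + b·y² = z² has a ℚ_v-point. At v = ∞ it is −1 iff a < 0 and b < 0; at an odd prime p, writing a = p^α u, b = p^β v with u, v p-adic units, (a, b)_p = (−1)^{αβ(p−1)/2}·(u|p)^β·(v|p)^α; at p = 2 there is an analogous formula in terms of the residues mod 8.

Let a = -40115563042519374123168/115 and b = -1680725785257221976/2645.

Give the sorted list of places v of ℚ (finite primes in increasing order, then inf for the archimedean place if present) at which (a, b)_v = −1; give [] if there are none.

(a, b) ≡ (-4830, -15470) mod (ℚ^×)²; places V = {2, 3, 5, 7, 13, 17, 23, 31, ∞}.
(a,b)_∞: sgn(-4830)=−, sgn(-15470)=−, so -1.
(a,b)_2: α=5, β=3; u≡1, v≡1 (mod 8); ε(u)ε(v)=0·0, αω(v)=5·0, βω(u)=3·0; sum ≡ 0  ⇒  +1.
(a,b)_3: α=13, u≡1; β=10, v≡1 (mod 3); (1|3)=+1, (1|3)=+1; sign (−1)^0·+1^10·+1^13 = +1.
(a,b)_13: α=4, u≡11; β=3, v≡6 (mod 13); (11|13)=-1, (6|13)=-1; sign (−1)^0·-1^3·-1^4 = -1.
(a,b)_31: α=2, u≡22; β=2, v≡13 (mod 31); (22|31)=-1, (13|31)=-1; sign (−1)^0·-1^2·-1^2 = +1.
(a,b)_5: α=-1, u≡4; β=-1, v≡1 (mod 5); (4|5)=+1, (1|5)=+1; sign (−1)^0·+1^-1·+1^-1 = +1.
(a,b)_17: α=4, u≡8; β=3, v≡16 (mod 17); (8|17)=+1, (16|17)=+1; sign (−1)^0·+1^3·+1^4 = +1.
(a,b)_7: α=3, u≡3; β=3, v≡1 (mod 7); (3|7)=-1, (1|7)=+1; sign (−1)^1·-1^3·+1^3 = +1.
(a,b)_23: α=-1, u≡17; β=-2, v≡1 (mod 23); (17|23)=-1, (1|23)=+1; sign (−1)^0·-1^-2·+1^-1 = +1.
(-4830, -15470 / ℚ) ramifies at {13, ∞}: a division algebra.

[13, inf]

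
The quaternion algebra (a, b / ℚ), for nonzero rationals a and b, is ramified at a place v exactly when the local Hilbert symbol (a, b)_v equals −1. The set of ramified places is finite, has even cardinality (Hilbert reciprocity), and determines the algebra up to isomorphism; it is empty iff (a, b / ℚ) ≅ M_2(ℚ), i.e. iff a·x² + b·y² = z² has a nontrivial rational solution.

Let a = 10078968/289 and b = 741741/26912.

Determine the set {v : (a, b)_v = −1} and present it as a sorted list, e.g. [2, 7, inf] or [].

(a, b) ≡ (2622, 8778) mod (ℚ^×)²; places V = {2, 3, 7, 11, 13, 17, 19, 23, 29, 31, ∞}.
(a,b)_19: α=1, u≡17; β=1, v≡4 (mod 19); (17|19)=+1, (4|19)=+1; sign (−1)^1·+1^1·+1^1 = -1.
(a,b)_2: α=3, β=-5; u≡7, v≡5 (mod 8); ε(u)ε(v)=1·0, αω(v)=3·1, βω(u)=-5·0; sum ≡ 1  ⇒  -1.
(a,b)_11: α=0, u≡3; β=1, v≡2 (mod 11); (3|11)=+1, (2|11)=-1; sign (−1)^0·+1^1·-1^0 = +1.
(a,b)_7: α=0, u≡2; β=1, v≡1 (mod 7); (2|7)=+1, (1|7)=+1; sign (−1)^0·+1^1·+1^0 = +1.
(a,b)_29: α=0, u≡11; β=-2, v≡22 (mod 29); (11|29)=-1, (22|29)=+1; sign (−1)^0·-1^-2·+1^0 = +1.
(a,b)_3: α=1, u≡1; β=1, v≡1 (mod 3); (1|3)=+1, (1|3)=+1; sign (−1)^1·+1^1·+1^1 = -1.
(a,b)_∞: sgn(2622)=+, sgn(8778)=+, so +1.
(a,b)_31: α=2, u≡1; β=0, v≡1 (mod 31); (1|31)=+1, (1|31)=+1; sign (−1)^0·+1^0·+1^2 = +1.
(a,b)_13: α=0, u≡1; β=2, v≡4 (mod 13); (1|13)=+1, (4|13)=+1; sign (−1)^0·+1^2·+1^0 = +1.
(a,b)_17: α=-2, u≡8; β=0, v≡14 (mod 17); (8|17)=+1, (14|17)=-1; sign (−1)^0·+1^0·-1^-2 = +1.
(a,b)_23: α=1, u≡21; β=0, v≡7 (mod 23); (21|23)=-1, (7|23)=-1; sign (−1)^0·-1^0·-1^1 = -1.
|Ram(2622, 8778)| = 4, even; anisotropic at {2, 3, 19, 23}.

[2, 3, 19, 23]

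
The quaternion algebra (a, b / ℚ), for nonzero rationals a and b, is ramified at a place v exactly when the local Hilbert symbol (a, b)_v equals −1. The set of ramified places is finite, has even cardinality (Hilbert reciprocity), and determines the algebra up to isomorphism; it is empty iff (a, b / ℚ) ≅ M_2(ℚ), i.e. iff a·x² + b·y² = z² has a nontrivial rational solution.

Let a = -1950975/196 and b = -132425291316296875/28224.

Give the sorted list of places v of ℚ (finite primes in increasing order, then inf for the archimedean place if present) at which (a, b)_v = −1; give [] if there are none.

(a, b) ≡ (-8671, -667) mod (ℚ^×)²; places V = {2, 3, 5, 7, 13, 23, 29, ∞}.
(a,b)_7: α=-2, u≡4; β=-2, v≡3 (mod 7); (4|7)=+1, (3|7)=-1; sign (−1)^0·+1^-2·-1^-2 = +1.
(a,b)_29: α=1, u≡20; β=3, v≡28 (mod 29); (20|29)=+1, (28|29)=+1; sign (−1)^0·+1^3·+1^1 = +1.
(a,b)_3: α=2, u≡2; β=-2, v≡2 (mod 3); (2|3)=-1, (2|3)=-1; sign (−1)^0·-1^-2·-1^2 = +1.
(a,b)_23: α=1, u≡21; β=3, v≡5 (mod 23); (21|23)=-1, (5|23)=-1; sign (−1)^1·-1^3·-1^1 = -1.
(a,b)_5: α=2, u≡1; β=6, v≡3 (mod 5); (1|5)=+1, (3|5)=-1; sign (−1)^0·+1^6·-1^2 = +1.
(a,b)_13: α=1, u≡10; β=4, v≡12 (mod 13); (10|13)=+1, (12|13)=+1; sign (−1)^0·+1^4·+1^1 = +1.
(a,b)_2: α=-2, β=-6; u≡1, v≡5 (mod 8); ε(u)ε(v)=0·0, αω(v)=-2·1, βω(u)=-6·0; sum ≡ 0  ⇒  +1.
(a,b)_∞: sgn(-8671)=−, sgn(-667)=−, so -1.
|Ram(-8671, -667)| = 2, even; anisotropic at {23, ∞}.

[23, inf]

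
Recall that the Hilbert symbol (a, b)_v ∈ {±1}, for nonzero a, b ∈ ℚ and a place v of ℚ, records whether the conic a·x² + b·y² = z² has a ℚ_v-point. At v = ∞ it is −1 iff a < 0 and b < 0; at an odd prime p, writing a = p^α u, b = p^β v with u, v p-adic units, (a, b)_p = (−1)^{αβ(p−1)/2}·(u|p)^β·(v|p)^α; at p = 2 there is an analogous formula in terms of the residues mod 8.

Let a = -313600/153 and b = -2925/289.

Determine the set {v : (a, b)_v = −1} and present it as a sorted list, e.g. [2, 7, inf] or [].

[2, inf]

(a, b) ≡ (-17, -13) mod (ℚ^×)²; places V = {2, 3, 5, 7, 13, 17, ∞}.
(a,b)_7: α=2, u≡2; β=0, v≡4 (mod 7); (2|7)=+1, (4|7)=+1; sign (−1)^0·+1^0·+1^2 = +1.
(a,b)_3: α=-2, u≡1; β=2, v≡2 (mod 3); (1|3)=+1, (2|3)=-1; sign (−1)^0·+1^2·-1^-2 = +1.
(a,b)_5: α=2, u≡2; β=2, v≡2 (mod 5); (2|5)=-1, (2|5)=-1; sign (−1)^0·-1^2·-1^2 = +1.
(a,b)_∞: sgn(-17)=−, sgn(-13)=−, so -1.
(a,b)_17: α=-1, u≡15; β=-2, v≡16 (mod 17); (15|17)=+1, (16|17)=+1; sign (−1)^0·+1^-2·+1^-1 = +1.
(a,b)_13: α=0, u≡9; β=1, v≡3 (mod 13); (9|13)=+1, (3|13)=+1; sign (−1)^0·+1^1·+1^0 = +1.
(a,b)_2: α=8, β=0; u≡7, v≡3 (mod 8); ε(u)ε(v)=1·1, αω(v)=8·1, βω(u)=0·0; sum ≡ 1  ⇒  -1.
(-17, -13 / ℚ) ramifies at {2, ∞}: a division algebra.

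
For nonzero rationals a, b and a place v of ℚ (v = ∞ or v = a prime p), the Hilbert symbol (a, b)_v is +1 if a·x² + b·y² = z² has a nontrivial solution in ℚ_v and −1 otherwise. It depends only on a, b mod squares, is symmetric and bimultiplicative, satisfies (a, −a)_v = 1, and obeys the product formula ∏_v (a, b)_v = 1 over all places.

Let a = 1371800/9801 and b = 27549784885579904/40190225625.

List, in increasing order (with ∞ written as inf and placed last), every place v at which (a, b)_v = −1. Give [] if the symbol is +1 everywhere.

[2, 23]

(a, b) ≡ (38, 25346) mod (ℚ^×)²; places V = {2, 3, 5, 11, 19, 23, 29, ∞}.
(a,b)_23: α=0, u≡19; β=1, v≡7 (mod 23); (19|23)=-1, (7|23)=-1; sign (−1)^0·-1^1·-1^0 = -1.
(a,b)_∞: sgn(38)=+, sgn(25346)=+, so +1.
(a,b)_3: α=-4, u≡2; β=-12, v≡2 (mod 3); (2|3)=-1, (2|3)=-1; sign (−1)^0·-1^-12·-1^-4 = +1.
(a,b)_29: α=0, u≡16; β=1, v≡5 (mod 29); (16|29)=+1, (5|29)=+1; sign (−1)^0·+1^1·+1^0 = +1.
(a,b)_5: α=2, u≡2; β=-4, v≡4 (mod 5); (2|5)=-1, (4|5)=+1; sign (−1)^0·-1^-4·+1^2 = +1.
(a,b)_2: α=3, β=7; u≡3, v≡1 (mod 8); ε(u)ε(v)=1·0, αω(v)=3·0, βω(u)=7·1; sum ≡ 1  ⇒  -1.
(a,b)_11: α=-2, u≡3; β=-2, v≡6 (mod 11); (3|11)=+1, (6|11)=-1; sign (−1)^0·+1^-2·-1^-2 = +1.
(a,b)_19: α=3, u≡3; β=9, v≡5 (mod 19); (3|19)=-1, (5|19)=+1; sign (−1)^1·-1^9·+1^3 = +1.
Ram(38, 25346) = {2, 23}; no ℚ_2-point on the conic.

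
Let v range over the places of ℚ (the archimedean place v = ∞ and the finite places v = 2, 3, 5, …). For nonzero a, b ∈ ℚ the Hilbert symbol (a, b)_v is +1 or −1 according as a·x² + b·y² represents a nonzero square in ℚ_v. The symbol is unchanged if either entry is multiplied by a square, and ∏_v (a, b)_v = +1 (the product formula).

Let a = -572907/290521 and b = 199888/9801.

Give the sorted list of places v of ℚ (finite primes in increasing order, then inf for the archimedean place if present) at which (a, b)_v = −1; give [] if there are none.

[]

(a, b) ≡ (-3, 13) mod (ℚ^×)²; places V = {2, 3, 7, 11, 13, 19, 23, 31, ∞}.
(a,b)_3: α=1, u≡2; β=-4, v≡1 (mod 3); (2|3)=-1, (1|3)=+1; sign (−1)^0·-1^-4·+1^1 = +1.
(a,b)_11: α=-2, u≡2; β=-2, v≡10 (mod 11); (2|11)=-1, (10|11)=-1; sign (−1)^0·-1^-2·-1^-2 = +1.
(a,b)_∞: sgn(-3)=−, sgn(13)=+, so +1.
(a,b)_31: α=0, u≡25; β=2, v≡23 (mod 31); (25|31)=+1, (23|31)=-1; sign (−1)^0·+1^2·-1^0 = +1.
(a,b)_13: α=0, u≡12; β=1, v≡3 (mod 13); (12|13)=+1, (3|13)=+1; sign (−1)^0·+1^1·+1^0 = +1.
(a,b)_7: α=-4, u≡4; β=0, v≡3 (mod 7); (4|7)=+1, (3|7)=-1; sign (−1)^0·+1^0·-1^-4 = +1.
(a,b)_2: α=0, β=4; u≡5, v≡5 (mod 8); ε(u)ε(v)=0·0, αω(v)=0·1, βω(u)=4·1; sum ≡ 0  ⇒  +1.
(a,b)_19: α=2, u≡6; β=0, v≡10 (mod 19); (6|19)=+1, (10|19)=-1; sign (−1)^0·+1^0·-1^2 = +1.
(a,b)_23: α=2, u≡17; β=0, v≡6 (mod 23); (17|23)=-1, (6|23)=+1; sign (−1)^0·-1^0·+1^2 = +1.
Every local symbol is +1, so the conic -3·x² + 13·y² = z² has ℚ_v-points for all v and hence a ℚ-point; (a, b / ℚ) ≅ M_2(ℚ).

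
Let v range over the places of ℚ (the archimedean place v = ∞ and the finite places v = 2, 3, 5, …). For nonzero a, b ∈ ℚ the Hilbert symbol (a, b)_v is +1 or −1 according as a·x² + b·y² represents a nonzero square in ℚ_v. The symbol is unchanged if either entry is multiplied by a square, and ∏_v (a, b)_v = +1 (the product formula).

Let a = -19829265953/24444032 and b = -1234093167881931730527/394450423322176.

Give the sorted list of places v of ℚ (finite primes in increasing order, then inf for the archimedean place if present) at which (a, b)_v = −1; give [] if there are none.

(a, b) ≡ (-34, -7) mod (ℚ^×)²; places V = {2, 3, 7, 11, 13, 17, 19, 23, 41, ∞}.
(a,b)_41: α=2, u≡11; β=2, v≡19 (mod 41); (11|41)=-1, (19|41)=-1; sign (−1)^0·-1^2·-1^2 = +1.
(a,b)_23: α=-2, u≡1; β=-4, v≡16 (mod 23); (1|23)=+1, (16|23)=+1; sign (−1)^0·+1^-4·+1^-2 = +1.
(a,b)_3: α=0, u≡2; β=6, v≡2 (mod 3); (2|3)=-1, (2|3)=-1; sign (−1)^0·-1^6·-1^0 = +1.
(a,b)_∞: sgn(-34)=−, sgn(-7)=−, so -1.
(a,b)_2: α=-7, β=-6; u≡7, v≡1 (mod 8); ε(u)ε(v)=1·0, αω(v)=-7·0, βω(u)=-6·0; sum ≡ 0  ⇒  +1.
(a,b)_11: α=0, u≡8; β=4, v≡5 (mod 11); (8|11)=-1, (5|11)=+1; sign (−1)^0·-1^4·+1^0 = +1.
(a,b)_7: α=4, u≡2; β=7, v≡3 (mod 7); (2|7)=+1, (3|7)=-1; sign (−1)^0·+1^7·-1^4 = +1.
(a,b)_19: α=-2, u≡7; β=-4, v≡8 (mod 19); (7|19)=+1, (8|19)=-1; sign (−1)^0·+1^-4·-1^-2 = +1.
(a,b)_13: α=0, u≡5; β=-2, v≡11 (mod 13); (5|13)=-1, (11|13)=-1; sign (−1)^0·-1^-2·-1^0 = +1.
(a,b)_17: α=3, u≡2; β=4, v≡12 (mod 17); (2|17)=+1, (12|17)=-1; sign (−1)^0·+1^4·-1^3 = -1.
Ram(-34, -7) = {17, ∞}; no ℚ_17-point on the conic.

[17, inf]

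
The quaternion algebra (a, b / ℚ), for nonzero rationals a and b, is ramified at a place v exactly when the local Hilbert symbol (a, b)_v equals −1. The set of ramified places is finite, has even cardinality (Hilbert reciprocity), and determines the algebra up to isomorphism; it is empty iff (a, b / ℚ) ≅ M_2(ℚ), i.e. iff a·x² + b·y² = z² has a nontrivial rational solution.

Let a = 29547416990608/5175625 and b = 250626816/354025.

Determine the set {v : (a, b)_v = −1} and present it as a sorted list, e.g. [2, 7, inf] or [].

(a, b) ≡ (43993, 899) mod (ℚ^×)²; places V = {2, 3, 5, 7, 11, 13, 17, 19, 29, 31, 37, 41, ∞}.
(a,b)_19: α=2, u≡15; β=0, v≡9 (mod 19); (15|19)=-1, (9|19)=+1; sign (−1)^0·-1^0·+1^2 = +1.
(a,b)_17: α=0, u≡7; β=-2, v≡15 (mod 17); (7|17)=-1, (15|17)=+1; sign (−1)^0·-1^-2·+1^0 = +1.
(a,b)_41: α=1, u≡38; β=0, v≡28 (mod 41); (38|41)=-1, (28|41)=-1; sign (−1)^0·-1^0·-1^1 = -1.
(a,b)_29: α=1, u≡23; β=1, v≡27 (mod 29); (23|29)=+1, (27|29)=-1; sign (−1)^0·+1^1·-1^1 = -1.
(a,b)_37: α=1, u≡14; β=0, v≡3 (mod 37); (14|37)=-1, (3|37)=+1; sign (−1)^0·-1^0·+1^1 = +1.
(a,b)_3: α=0, u≡1; β=2, v≡2 (mod 3); (1|3)=+1, (2|3)=-1; sign (−1)^0·+1^2·-1^0 = +1.
(a,b)_5: α=-4, u≡3; β=-2, v≡1 (mod 5); (3|5)=-1, (1|5)=+1; sign (−1)^0·-1^-2·+1^-4 = +1.
(a,b)_31: α=2, u≡25; β=1, v≡12 (mod 31); (25|31)=+1, (12|31)=-1; sign (−1)^0·+1^1·-1^2 = +1.
(a,b)_11: α=2, u≡4; β=2, v≡7 (mod 11); (4|11)=+1, (7|11)=-1; sign (−1)^0·+1^2·-1^2 = +1.
(a,b)_∞: sgn(43993)=+, sgn(899)=+, so +1.
(a,b)_2: α=4, β=8; u≡1, v≡3 (mod 8); ε(u)ε(v)=0·1, αω(v)=4·1, βω(u)=8·0; sum ≡ 0  ⇒  +1.
(a,b)_7: α=-2, u≡3; β=-2, v≡6 (mod 7); (3|7)=-1, (6|7)=-1; sign (−1)^0·-1^-2·-1^-2 = +1.
(a,b)_13: α=-2, u≡1; β=0, v≡7 (mod 13); (1|13)=+1, (7|13)=-1; sign (−1)^0·+1^0·-1^-2 = +1.
|Ram(43993, 899)| = 2, even; anisotropic at {29, 41}.

[29, 41]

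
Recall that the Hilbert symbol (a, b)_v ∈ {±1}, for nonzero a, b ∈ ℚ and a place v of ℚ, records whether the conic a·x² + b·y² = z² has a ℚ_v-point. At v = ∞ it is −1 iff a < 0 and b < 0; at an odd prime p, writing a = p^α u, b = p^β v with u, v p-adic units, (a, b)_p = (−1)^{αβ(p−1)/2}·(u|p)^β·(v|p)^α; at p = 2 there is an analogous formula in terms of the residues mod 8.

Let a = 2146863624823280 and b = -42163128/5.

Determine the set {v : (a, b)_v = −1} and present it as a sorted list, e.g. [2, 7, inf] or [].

Mod squares: a ≡ 939455, b ≡ -119510. Check v ∈ {∞, 2, 3, 5, 7, 11, 17, 19, 29, 31, 37}.
v=∞: 939455 > 0 and -119510 < 0  ⇒  (a,b)_∞ = +1.
v=17: a=17^2·(≡15), b=17^1·(≡13) mod 17; (15|17)=+1, (13|17)=+1; (−1)^{2·1·8}·(+1)^1·(+1)^2 = +1.
v=31: a=31^1·(≡10), b=31^0·(≡13) mod 31; (10|31)=+1, (13|31)=-1; (−1)^{1·0·15}·(+1)^0·(-1)^1 = -1.
v=5: a=5^1·(≡1), b=5^-1·(≡2) mod 5; (1|5)=+1, (2|5)=-1; (−1)^{1·-1·2}·(+1)^-1·(-1)^1 = -1.
v=11: a=11^1·(≡4), b=11^0·(≡3) mod 11; (4|11)=+1, (3|11)=+1; (−1)^{1·0·5}·(+1)^0·(+1)^1 = +1.
v=37: a=37^2·(≡3), b=37^1·(≡26) mod 37; (3|37)=+1, (26|37)=+1; (−1)^{2·1·18}·(+1)^1·(+1)^2 = +1.
v=7: a=7^0·(≡6), b=7^2·(≡2) mod 7; (6|7)=-1, (2|7)=+1; (−1)^{0·2·3}·(-1)^2·(+1)^0 = +1.
v=3: a=3^0·(≡2), b=3^2·(≡1) mod 3; (2|3)=-1, (1|3)=+1; (−1)^{0·2·1}·(-1)^2·(+1)^0 = +1.
v=2: v_2(a)=4, v_2(b)=3; units ≡ 7, 5 (mod 8); ε·ε+αω+βω = 1·0+4·1+3·0 ≡ 0  ⇒  (a,b)_2 = +1.
v=29: a=29^1·(≡27), b=29^0·(≡6) mod 29; (27|29)=-1, (6|29)=+1; (−1)^{1·0·14}·(-1)^0·(+1)^1 = +1.
v=19: a=19^3·(≡11), b=19^1·(≡10) mod 19; (11|19)=+1, (10|19)=-1; (−1)^{3·1·9}·(+1)^1·(-1)^3 = +1.
Ram(939455, -119510) = {5, 31}; no ℚ_5-point on the conic.

[5, 31]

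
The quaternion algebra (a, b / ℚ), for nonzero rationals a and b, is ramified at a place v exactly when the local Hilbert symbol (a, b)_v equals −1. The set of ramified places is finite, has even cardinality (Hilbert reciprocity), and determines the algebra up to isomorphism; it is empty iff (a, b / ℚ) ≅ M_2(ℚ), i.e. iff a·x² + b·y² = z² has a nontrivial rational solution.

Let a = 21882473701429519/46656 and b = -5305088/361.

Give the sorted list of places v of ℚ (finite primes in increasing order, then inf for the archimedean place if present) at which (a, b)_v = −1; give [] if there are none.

[23, 53]

(a, b) ≡ (391, -20723) mod (ℚ^×)²; places V = {2, 3, 17, 19, 23, 53, ∞}.
(a,b)_17: α=3, u≡11; β=1, v≡14 (mod 17); (11|17)=-1, (14|17)=-1; sign (−1)^0·-1^1·-1^3 = +1.
(a,b)_2: α=-6, β=8; u≡7, v≡5 (mod 8); ε(u)ε(v)=1·0, αω(v)=-6·1, βω(u)=8·0; sum ≡ 0  ⇒  +1.
(a,b)_23: α=3, u≡22; β=1, v≡5 (mod 23); (22|23)=-1, (5|23)=-1; sign (−1)^1·-1^1·-1^3 = -1.
(a,b)_19: α=4, u≡17; β=-2, v≡16 (mod 19); (17|19)=+1, (16|19)=+1; sign (−1)^0·+1^-2·+1^4 = +1.
(a,b)_53: α=2, u≡21; β=1, v≡35 (mod 53); (21|53)=-1, (35|53)=-1; sign (−1)^0·-1^1·-1^2 = -1.
(a,b)_3: α=-6, u≡1; β=0, v≡1 (mod 3); (1|3)=+1, (1|3)=+1; sign (−1)^0·+1^0·+1^-6 = +1.
(a,b)_∞: sgn(391)=+, sgn(-20723)=−, so +1.
|Ram(391, -20723)| = 2, even; anisotropic at {23, 53}.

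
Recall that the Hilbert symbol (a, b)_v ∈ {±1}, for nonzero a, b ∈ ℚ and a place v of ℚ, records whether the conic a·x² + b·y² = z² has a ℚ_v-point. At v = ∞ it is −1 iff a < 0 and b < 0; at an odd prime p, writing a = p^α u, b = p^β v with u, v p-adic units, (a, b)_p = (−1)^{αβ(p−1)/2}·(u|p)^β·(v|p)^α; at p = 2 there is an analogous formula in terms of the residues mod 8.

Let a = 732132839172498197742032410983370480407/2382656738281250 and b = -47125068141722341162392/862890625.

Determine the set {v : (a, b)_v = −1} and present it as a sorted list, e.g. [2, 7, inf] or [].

(a, b) ≡ (46046, -16422) mod (ℚ^×)²; places V = {2, 3, 5, 7, 11, 13, 17, 23, 37, 47, ∞}.
(a,b)_2: α=-1, β=3; u≡7, v≡5 (mod 8); ε(u)ε(v)=1·0, αω(v)=-1·1, βω(u)=3·0; sum ≡ 1  ⇒  -1.
(a,b)_23: α=3, u≡12; β=1, v≡15 (mod 23); (12|23)=+1, (15|23)=-1; sign (−1)^1·+1^1·-1^3 = +1.
(a,b)_5: α=-12, u≡1; β=-8, v≡2 (mod 5); (1|5)=+1, (2|5)=-1; sign (−1)^0·+1^-8·-1^-12 = +1.
(a,b)_37: α=4, u≡15; β=2, v≡22 (mod 37); (15|37)=-1, (22|37)=-1; sign (−1)^0·-1^2·-1^4 = +1.
(a,b)_11: α=9, u≡7; β=6, v≡9 (mod 11); (7|11)=-1, (9|11)=+1; sign (−1)^0·-1^6·+1^9 = +1.
(a,b)_47: α=-4, u≡33; β=-2, v≡7 (mod 47); (33|47)=-1, (7|47)=+1; sign (−1)^0·-1^-2·+1^-4 = +1.
(a,b)_∞: sgn(46046)=+, sgn(-16422)=−, so +1.
(a,b)_7: α=9, u≡6; β=5, v≡6 (mod 7); (6|7)=-1, (6|7)=-1; sign (−1)^1·-1^5·-1^9 = -1.
(a,b)_17: α=2, u≡3; β=1, v≡10 (mod 17); (3|17)=-1, (10|17)=-1; sign (−1)^0·-1^1·-1^2 = -1.
(a,b)_13: α=3, u≡11; β=2, v≡10 (mod 13); (11|13)=-1, (10|13)=+1; sign (−1)^0·-1^2·+1^3 = +1.
(a,b)_3: α=12, u≡2; β=7, v≡1 (mod 3); (2|3)=-1, (1|3)=+1; sign (−1)^0·-1^7·+1^12 = -1.
|Ram(46046, -16422)| = 4, even; anisotropic at {2, 3, 7, 17}.

[2, 3, 7, 17]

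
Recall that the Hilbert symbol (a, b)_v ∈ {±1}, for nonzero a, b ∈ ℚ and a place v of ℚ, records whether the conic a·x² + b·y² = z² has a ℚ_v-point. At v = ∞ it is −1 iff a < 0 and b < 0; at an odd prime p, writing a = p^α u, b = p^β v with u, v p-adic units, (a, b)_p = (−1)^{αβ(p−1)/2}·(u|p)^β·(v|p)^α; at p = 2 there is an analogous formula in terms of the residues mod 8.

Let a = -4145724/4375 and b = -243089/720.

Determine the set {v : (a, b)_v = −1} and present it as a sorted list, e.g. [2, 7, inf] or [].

(a, b) ≡ (-2233, -205) mod (ℚ^×)²; places V = {2, 3, 5, 7, 11, 19, 29, 41, ∞}.
(a,b)_11: α=1, u≡8; β=2, v≡3 (mod 11); (8|11)=-1, (3|11)=+1; sign (−1)^0·-1^2·+1^1 = +1.
(a,b)_2: α=2, β=-4; u≡7, v≡3 (mod 8); ε(u)ε(v)=1·1, αω(v)=2·1, βω(u)=-4·0; sum ≡ 1  ⇒  -1.
(a,b)_29: α=1, u≡11; β=0, v≡8 (mod 29); (11|29)=-1, (8|29)=-1; sign (−1)^0·-1^0·-1^1 = -1.
(a,b)_5: α=-4, u≡3; β=-1, v≡4 (mod 5); (3|5)=-1, (4|5)=+1; sign (−1)^0·-1^-1·+1^-4 = -1.
(a,b)_3: α=2, u≡2; β=-2, v≡2 (mod 3); (2|3)=-1, (2|3)=-1; sign (−1)^0·-1^-2·-1^2 = +1.
(a,b)_∞: sgn(-2233)=−, sgn(-205)=−, so -1.
(a,b)_7: α=-1, u≡6; β=2, v≡5 (mod 7); (6|7)=-1, (5|7)=-1; sign (−1)^0·-1^2·-1^-1 = -1.
(a,b)_41: α=0, u≡11; β=1, v≡31 (mod 41); (11|41)=-1, (31|41)=+1; sign (−1)^0·-1^1·+1^0 = -1.
(a,b)_19: α=2, u≡6; β=0, v≡11 (mod 19); (6|19)=+1, (11|19)=+1; sign (−1)^0·+1^0·+1^2 = +1.
Ram(-2233, -205) = {2, 5, 7, 29, 41, ∞}; no ℚ_2-point on the conic.

[2, 5, 7, 29, 41, inf]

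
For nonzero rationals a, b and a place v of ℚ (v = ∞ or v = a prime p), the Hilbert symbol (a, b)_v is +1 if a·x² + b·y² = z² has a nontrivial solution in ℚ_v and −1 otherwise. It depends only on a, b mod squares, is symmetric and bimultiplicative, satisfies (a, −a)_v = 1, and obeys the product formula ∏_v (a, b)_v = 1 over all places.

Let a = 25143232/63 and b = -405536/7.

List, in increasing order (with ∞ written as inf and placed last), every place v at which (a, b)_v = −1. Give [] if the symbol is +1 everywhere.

Mod squares: a ≡ 2750041, b ≡ -177422. Check v ∈ {∞, 2, 3, 7, 19, 23, 29, 31}.
v=31: a=31^1·(≡19), b=31^0·(≡23) mod 31; (19|31)=+1, (23|31)=-1; (−1)^{1·0·15}·(+1)^0·(-1)^1 = -1.
v=19: a=19^1·(≡9), b=19^1·(≡18) mod 19; (9|19)=+1, (18|19)=-1; (−1)^{1·1·9}·(+1)^1·(-1)^1 = +1.
v=2: v_2(a)=6, v_2(b)=5; units ≡ 1, 1 (mod 8); ε·ε+αω+βω = 0·0+6·0+5·0 ≡ 0  ⇒  (a,b)_2 = +1.
v=∞: 2750041 > 0 and -177422 < 0  ⇒  (a,b)_∞ = +1.
v=3: a=3^-2·(≡1), b=3^0·(≡1) mod 3; (1|3)=+1, (1|3)=+1; (−1)^{-2·0·1}·(+1)^0·(+1)^-2 = +1.
v=7: a=7^-1·(≡1), b=7^-1·(≡2) mod 7; (1|7)=+1, (2|7)=+1; (−1)^{-1·-1·3}·(+1)^-1·(+1)^-1 = -1.
v=29: a=29^1·(≡28), b=29^1·(≡24) mod 29; (28|29)=+1, (24|29)=+1; (−1)^{1·1·14}·(+1)^1·(+1)^1 = +1.
v=23: a=23^1·(≡1), b=23^1·(≡21) mod 23; (1|23)=+1, (21|23)=-1; (−1)^{1·1·11}·(+1)^1·(-1)^1 = +1.
(2750041, -177422 / ℚ) ramifies at {7, 31}: a division algebra.

[7, 31]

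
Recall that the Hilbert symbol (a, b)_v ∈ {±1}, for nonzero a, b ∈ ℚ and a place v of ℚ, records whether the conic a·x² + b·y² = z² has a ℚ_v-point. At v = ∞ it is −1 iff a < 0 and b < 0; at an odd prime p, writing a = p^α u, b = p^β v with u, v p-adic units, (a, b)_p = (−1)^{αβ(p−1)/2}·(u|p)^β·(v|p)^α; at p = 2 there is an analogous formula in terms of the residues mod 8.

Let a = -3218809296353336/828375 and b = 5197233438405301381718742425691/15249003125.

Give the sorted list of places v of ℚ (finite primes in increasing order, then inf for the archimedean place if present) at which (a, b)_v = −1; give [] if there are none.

(a, b) ≡ (-1533810, 3895) mod (ℚ^×)²; places V = {2, 3, 5, 7, 19, 23, 29, 41, 43, 47, ∞}.
(a,b)_5: α=-3, u≡2; β=-5, v≡1 (mod 5); (2|5)=-1, (1|5)=+1; sign (−1)^0·-1^-5·+1^-3 = -1.
(a,b)_47: α=-2, u≡26; β=-4, v≡38 (mod 47); (26|47)=-1, (38|47)=-1; sign (−1)^0·-1^-4·-1^-2 = +1.
(a,b)_∞: sgn(-1533810)=−, sgn(3895)=+, so +1.
(a,b)_23: α=2, u≡20; β=4, v≡12 (mod 23); (20|23)=-1, (12|23)=+1; sign (−1)^0·-1^4·+1^2 = +1.
(a,b)_41: α=1, u≡9; β=3, v≡7 (mod 41); (9|41)=+1, (7|41)=-1; sign (−1)^0·+1^3·-1^1 = -1.
(a,b)_7: α=2, u≡1; β=2, v≡5 (mod 7); (1|7)=+1, (5|7)=-1; sign (−1)^0·+1^2·-1^2 = +1.
(a,b)_3: α=-1, u≡2; β=6, v≡1 (mod 3); (2|3)=-1, (1|3)=+1; sign (−1)^0·-1^6·+1^-1 = +1.
(a,b)_19: α=2, u≡3; β=3, v≡12 (mod 19); (3|19)=-1, (12|19)=-1; sign (−1)^0·-1^3·-1^2 = -1.
(a,b)_29: α=3, u≡22; β=6, v≡22 (mod 29); (22|29)=+1, (22|29)=+1; sign (−1)^0·+1^6·+1^3 = +1.
(a,b)_43: α=1, u≡19; β=2, v≡21 (mod 43); (19|43)=-1, (21|43)=+1; sign (−1)^0·-1^2·+1^1 = +1.
(a,b)_2: α=3, β=0; u≡7, v≡7 (mod 8); ε(u)ε(v)=1·1, αω(v)=3·0, βω(u)=0·0; sum ≡ 1  ⇒  -1.
(-1533810, 3895 / ℚ) ramifies at {2, 5, 19, 41}: a division algebra.

[2, 5, 19, 41]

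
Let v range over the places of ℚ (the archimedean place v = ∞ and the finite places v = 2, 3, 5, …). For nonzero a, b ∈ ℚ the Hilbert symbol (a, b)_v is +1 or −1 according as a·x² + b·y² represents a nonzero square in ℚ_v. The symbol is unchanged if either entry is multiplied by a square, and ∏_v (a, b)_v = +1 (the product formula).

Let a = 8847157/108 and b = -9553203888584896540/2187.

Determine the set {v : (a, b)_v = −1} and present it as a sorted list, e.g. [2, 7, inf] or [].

(a, b) ≡ (759, -35805) mod (ℚ^×)²; places V = {2, 3, 5, 7, 11, 13, 17, 23, 31, ∞}.
(a,b)_31: α=0, u≡21; β=1, v≡27 (mod 31); (21|31)=-1, (27|31)=-1; sign (−1)^0·-1^1·-1^0 = -1.
(a,b)_5: α=0, u≡4; β=1, v≡1 (mod 5); (4|5)=+1, (1|5)=+1; sign (−1)^0·+1^1·+1^0 = +1.
(a,b)_13: α=0, u≡5; β=2, v≡3 (mod 13); (5|13)=-1, (3|13)=+1; sign (−1)^0·-1^2·+1^0 = +1.
(a,b)_7: α=0, u≡6; β=1, v≡1 (mod 7); (6|7)=-1, (1|7)=+1; sign (−1)^0·-1^1·+1^0 = -1.
(a,b)_11: α=3, u≡4; β=5, v≡3 (mod 11); (4|11)=+1, (3|11)=+1; sign (−1)^1·+1^5·+1^3 = -1.
(a,b)_2: α=-2, β=2; u≡7, v≡3 (mod 8); ε(u)ε(v)=1·1, αω(v)=-2·1, βω(u)=2·0; sum ≡ 1  ⇒  -1.
(a,b)_∞: sgn(759)=+, sgn(-35805)=−, so +1.
(a,b)_23: α=1, u≡22; β=4, v≡3 (mod 23); (22|23)=-1, (3|23)=+1; sign (−1)^0·-1^4·+1^1 = +1.
(a,b)_17: α=2, u≡5; β=2, v≡12 (mod 17); (5|17)=-1, (12|17)=-1; sign (−1)^0·-1^2·-1^2 = +1.
(a,b)_3: α=-3, u≡1; β=-7, v≡2 (mod 3); (1|3)=+1, (2|3)=-1; sign (−1)^1·+1^-7·-1^-3 = +1.
(759, -35805 / ℚ) ramifies at {2, 7, 11, 31}: a division algebra.

[2, 7, 11, 31]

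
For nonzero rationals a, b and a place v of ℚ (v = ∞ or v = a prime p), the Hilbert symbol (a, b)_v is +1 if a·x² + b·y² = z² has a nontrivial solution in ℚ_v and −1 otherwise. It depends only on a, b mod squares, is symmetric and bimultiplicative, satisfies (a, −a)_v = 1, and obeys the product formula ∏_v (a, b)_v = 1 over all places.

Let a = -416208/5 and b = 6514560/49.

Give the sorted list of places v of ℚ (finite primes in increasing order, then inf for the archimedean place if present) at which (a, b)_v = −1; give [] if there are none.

[2, 13, 23, 29]

Mod squares: a ≡ -130065, b ≡ 11310. Check v ∈ {∞, 2, 3, 5, 7, 13, 23, 29}.
v=2: v_2(a)=4, v_2(b)=7; units ≡ 7, 7 (mod 8); ε·ε+αω+βω = 1·1+4·0+7·0 ≡ 1  ⇒  (a,b)_2 = -1.
v=23: a=23^1·(≡1), b=23^0·(≡21) mod 23; (1|23)=+1, (21|23)=-1; (−1)^{1·0·11}·(+1)^0·(-1)^1 = -1.
v=7: a=7^0·(≡1), b=7^-2·(≡3) mod 7; (1|7)=+1, (3|7)=-1; (−1)^{0·-2·3}·(+1)^-2·(-1)^0 = +1.
v=5: a=5^-1·(≡2), b=5^1·(≡3) mod 5; (2|5)=-1, (3|5)=-1; (−1)^{-1·1·2}·(-1)^1·(-1)^-1 = +1.
v=13: a=13^1·(≡11), b=13^1·(≡10) mod 13; (11|13)=-1, (10|13)=+1; (−1)^{1·1·6}·(-1)^1·(+1)^1 = -1.
v=29: a=29^1·(≡18), b=29^1·(≡9) mod 29; (18|29)=-1, (9|29)=+1; (−1)^{1·1·14}·(-1)^1·(+1)^1 = -1.
v=∞: -130065 < 0 and 11310 > 0  ⇒  (a,b)_∞ = +1.
v=3: a=3^1·(≡1), b=3^3·(≡2) mod 3; (1|3)=+1, (2|3)=-1; (−1)^{1·3·1}·(+1)^3·(-1)^1 = +1.
(-130065, 11310 / ℚ) ramifies at {2, 13, 23, 29}: a division algebra.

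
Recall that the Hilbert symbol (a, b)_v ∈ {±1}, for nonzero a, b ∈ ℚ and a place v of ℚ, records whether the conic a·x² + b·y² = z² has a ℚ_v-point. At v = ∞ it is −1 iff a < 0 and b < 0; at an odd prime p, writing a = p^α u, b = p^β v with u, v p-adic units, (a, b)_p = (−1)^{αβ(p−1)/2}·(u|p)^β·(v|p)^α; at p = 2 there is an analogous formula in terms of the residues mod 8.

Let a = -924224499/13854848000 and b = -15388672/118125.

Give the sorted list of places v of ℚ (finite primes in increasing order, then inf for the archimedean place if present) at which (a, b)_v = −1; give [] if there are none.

[3, 5, 13, inf]

Mod squares: a ≡ -255, b ≡ -273. Check v ∈ {∞, 2, 3, 5, 7, 11, 13, 17, 43, 47}.
v=7: a=7^-2·(≡2), b=7^-1·(≡6) mod 7; (2|7)=+1, (6|7)=-1; (−1)^{-2·-1·3}·(+1)^-1·(-1)^-2 = +1.
v=∞: -255 < 0 and -273 < 0  ⇒  (a,b)_∞ = -1.
v=11: a=11^2·(≡4), b=11^0·(≡6) mod 11; (4|11)=+1, (6|11)=-1; (−1)^{2·0·5}·(+1)^0·(-1)^2 = +1.
v=2: v_2(a)=-10, v_2(b)=12; units ≡ 1, 7 (mod 8); ε·ε+αω+βω = 0·1+-10·0+12·0 ≡ 0  ⇒  (a,b)_2 = +1.
v=3: a=3^5·(≡2), b=3^-3·(≡2) mod 3; (2|3)=-1, (2|3)=-1; (−1)^{5·-3·1}·(-1)^-3·(-1)^5 = -1.
v=13: a=13^0·(≡6), b=13^1·(≡7) mod 13; (6|13)=-1, (7|13)=-1; (−1)^{0·1·6}·(-1)^1·(-1)^0 = -1.
v=17: a=17^1·(≡15), b=17^2·(≡9) mod 17; (15|17)=+1, (9|17)=+1; (−1)^{1·2·8}·(+1)^2·(+1)^1 = +1.
v=47: a=47^-2·(≡42), b=47^0·(≡25) mod 47; (42|47)=+1, (25|47)=+1; (−1)^{-2·0·23}·(+1)^0·(+1)^-2 = +1.
v=5: a=5^-3·(≡4), b=5^-4·(≡2) mod 5; (4|5)=+1, (2|5)=-1; (−1)^{-3·-4·2}·(+1)^-4·(-1)^-3 = -1.
v=43: a=43^2·(≡42), b=43^0·(≡42) mod 43; (42|43)=-1, (42|43)=-1; (−1)^{2·0·21}·(-1)^0·(-1)^2 = +1.
|Ram(-255, -273)| = 4, even; anisotropic at {3, 5, 13, ∞}.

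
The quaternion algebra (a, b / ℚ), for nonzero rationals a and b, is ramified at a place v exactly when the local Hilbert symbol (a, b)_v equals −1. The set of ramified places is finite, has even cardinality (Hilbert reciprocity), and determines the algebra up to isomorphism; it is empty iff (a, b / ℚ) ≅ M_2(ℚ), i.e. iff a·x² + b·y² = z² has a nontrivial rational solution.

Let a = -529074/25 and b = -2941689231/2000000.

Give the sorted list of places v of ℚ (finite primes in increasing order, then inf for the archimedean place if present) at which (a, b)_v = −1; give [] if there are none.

[13, 17, 19, inf]

Mod squares: a ≡ -58786, b ≡ -8398. Check v ∈ {∞, 2, 3, 5, 7, 13, 17, 19, 31}.
v=31: a=31^0·(≡15), b=31^2·(≡6) mod 31; (15|31)=-1, (6|31)=-1; (−1)^{0·2·15}·(-1)^2·(-1)^0 = +1.
v=13: a=13^1·(≡8), b=13^1·(≡12) mod 13; (8|13)=-1, (12|13)=+1; (−1)^{1·1·6}·(-1)^1·(+1)^1 = -1.
v=7: a=7^1·(≡1), b=7^0·(≡1) mod 7; (1|7)=+1, (1|7)=+1; (−1)^{1·0·3}·(+1)^0·(+1)^1 = +1.
v=3: a=3^2·(≡2), b=3^6·(≡2) mod 3; (2|3)=-1, (2|3)=-1; (−1)^{2·6·1}·(-1)^6·(-1)^2 = +1.
v=∞: -58786 < 0 and -8398 < 0  ⇒  (a,b)_∞ = -1.
v=19: a=19^1·(≡14), b=19^1·(≡15) mod 19; (14|19)=-1, (15|19)=-1; (−1)^{1·1·9}·(-1)^1·(-1)^1 = -1.
v=5: a=5^-2·(≡1), b=5^-6·(≡3) mod 5; (1|5)=+1, (3|5)=-1; (−1)^{-2·-6·2}·(+1)^-6·(-1)^-2 = +1.
v=2: v_2(a)=1, v_2(b)=-7; units ≡ 7, 1 (mod 8); ε·ε+αω+βω = 1·0+1·0+-7·0 ≡ 0  ⇒  (a,b)_2 = +1.
v=17: a=17^1·(≡7), b=17^1·(≡9) mod 17; (7|17)=-1, (9|17)=+1; (−1)^{1·1·8}·(-1)^1·(+1)^1 = -1.
Ram(-58786, -8398) = {13, 17, 19, ∞}; no ℚ_13-point on the conic.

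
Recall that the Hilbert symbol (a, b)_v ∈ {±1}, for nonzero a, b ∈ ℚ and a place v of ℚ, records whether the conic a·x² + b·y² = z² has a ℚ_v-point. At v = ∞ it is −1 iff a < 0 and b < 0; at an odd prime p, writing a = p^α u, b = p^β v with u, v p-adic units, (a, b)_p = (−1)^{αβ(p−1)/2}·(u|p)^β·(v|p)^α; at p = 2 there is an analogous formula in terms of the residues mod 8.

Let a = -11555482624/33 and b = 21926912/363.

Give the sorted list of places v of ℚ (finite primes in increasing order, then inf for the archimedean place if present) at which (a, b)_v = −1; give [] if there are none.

[11, 19]

Mod squares: a ≡ -7599867, b ≡ 1311. Check v ∈ {∞, 2, 3, 7, 11, 17, 19, 23, 31}.
v=31: a=31^1·(≡6), b=31^0·(≡25) mod 31; (6|31)=-1, (25|31)=+1; (−1)^{1·0·15}·(-1)^0·(+1)^1 = +1.
v=7: a=7^2·(≡6), b=7^2·(≡1) mod 7; (6|7)=-1, (1|7)=+1; (−1)^{2·2·3}·(-1)^2·(+1)^2 = +1.
v=17: a=17^1·(≡16), b=17^0·(≡1) mod 17; (16|17)=+1, (1|17)=+1; (−1)^{1·0·8}·(+1)^0·(+1)^1 = +1.
v=2: v_2(a)=10, v_2(b)=10; units ≡ 5, 7 (mod 8); ε·ε+αω+βω = 0·1+10·0+10·1 ≡ 0  ⇒  (a,b)_2 = +1.
v=23: a=23^1·(≡8), b=23^1·(≡15) mod 23; (8|23)=+1, (15|23)=-1; (−1)^{1·1·11}·(+1)^1·(-1)^1 = +1.
v=19: a=19^1·(≡12), b=19^1·(≡13) mod 19; (12|19)=-1, (13|19)=-1; (−1)^{1·1·9}·(-1)^1·(-1)^1 = -1.
v=3: a=3^-1·(≡1), b=3^-1·(≡2) mod 3; (1|3)=+1, (2|3)=-1; (−1)^{-1·-1·1}·(+1)^-1·(-1)^-1 = +1.
v=11: a=11^-1·(≡6), b=11^-2·(≡6) mod 11; (6|11)=-1, (6|11)=-1; (−1)^{-1·-2·5}·(-1)^-2·(-1)^-1 = -1.
v=∞: -7599867 < 0 and 1311 > 0  ⇒  (a,b)_∞ = +1.
Ram(-7599867, 1311) = {11, 19}; no ℚ_11-point on the conic.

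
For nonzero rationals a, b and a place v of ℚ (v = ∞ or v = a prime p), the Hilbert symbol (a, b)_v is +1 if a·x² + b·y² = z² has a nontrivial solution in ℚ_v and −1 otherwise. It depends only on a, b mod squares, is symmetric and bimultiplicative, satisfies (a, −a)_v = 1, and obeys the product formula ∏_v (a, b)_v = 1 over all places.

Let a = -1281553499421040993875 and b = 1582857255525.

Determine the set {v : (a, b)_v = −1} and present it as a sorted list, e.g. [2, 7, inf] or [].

[7, 13, 37, 41]

(a, b) ≡ (-1955, 414141) mod (ℚ^×)²; places V = {2, 3, 5, 7, 13, 17, 23, 37, 41, ∞}.
(a,b)_∞: sgn(-1955)=−, sgn(414141)=+, so +1.
(a,b)_17: α=3, u≡4; β=2, v≡13 (mod 17); (4|17)=+1, (13|17)=+1; sign (−1)^0·+1^2·+1^3 = +1.
(a,b)_13: α=2, u≡11; β=1, v≡6 (mod 13); (11|13)=-1, (6|13)=-1; sign (−1)^0·-1^1·-1^2 = -1.
(a,b)_37: α=2, u≡17; β=1, v≡18 (mod 37); (17|37)=-1, (18|37)=-1; sign (−1)^0·-1^1·-1^2 = -1.
(a,b)_7: α=2, u≡6; β=1, v≡3 (mod 7); (6|7)=-1, (3|7)=-1; sign (−1)^0·-1^1·-1^2 = -1.
(a,b)_23: α=3, u≡5; β=2, v≡9 (mod 23); (5|23)=-1, (9|23)=+1; sign (−1)^0·-1^2·+1^3 = +1.
(a,b)_3: α=2, u≡1; β=1, v≡2 (mod 3); (1|3)=+1, (2|3)=-1; sign (−1)^0·+1^1·-1^2 = +1.
(a,b)_2: α=0, β=0; u≡5, v≡5 (mod 8); ε(u)ε(v)=0·0, αω(v)=0·1, βω(u)=0·1; sum ≡ 0  ⇒  +1.
(a,b)_5: α=3, u≡4; β=2, v≡1 (mod 5); (4|5)=+1, (1|5)=+1; sign (−1)^0·+1^2·+1^3 = +1.
(a,b)_41: α=2, u≡29; β=1, v≡34 (mod 41); (29|41)=-1, (34|41)=-1; sign (−1)^0·-1^1·-1^2 = -1.
|Ram(-1955, 414141)| = 4, even; anisotropic at {7, 13, 37, 41}.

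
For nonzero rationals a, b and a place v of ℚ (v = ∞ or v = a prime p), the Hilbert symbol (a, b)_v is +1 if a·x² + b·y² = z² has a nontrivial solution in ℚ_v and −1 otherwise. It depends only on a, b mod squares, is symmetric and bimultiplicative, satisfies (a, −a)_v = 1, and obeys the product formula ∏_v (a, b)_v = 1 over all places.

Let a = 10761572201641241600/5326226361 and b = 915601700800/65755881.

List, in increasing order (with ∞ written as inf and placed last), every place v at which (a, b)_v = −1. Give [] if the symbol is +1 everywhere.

[2, 19, 23, 41]

Mod squares: a ≡ 779, b ≡ 943. Check v ∈ {∞, 2, 3, 5, 17, 19, 23, 41, 53}.
v=∞: 779 > 0 and 943 > 0  ⇒  (a,b)_∞ = +1.
v=17: a=17^-2·(≡3), b=17^-2·(≡8) mod 17; (3|17)=-1, (8|17)=+1; (−1)^{-2·-2·8}·(-1)^-2·(+1)^-2 = +1.
v=5: a=5^2·(≡4), b=5^2·(≡2) mod 5; (4|5)=+1, (2|5)=-1; (−1)^{2·2·2}·(+1)^2·(-1)^2 = +1.
v=41: a=41^5·(≡11), b=41^3·(≡20) mod 41; (11|41)=-1, (20|41)=+1; (−1)^{5·3·20}·(-1)^3·(+1)^5 = -1.
v=53: a=53^-2·(≡40), b=53^-2·(≡1) mod 53; (40|53)=+1, (1|53)=+1; (−1)^{-2·-2·26}·(+1)^-2·(+1)^-2 = +1.
v=2: v_2(a)=10, v_2(b)=6; units ≡ 3, 7 (mod 8); ε·ε+αω+βω = 1·1+10·0+6·1 ≡ 1  ⇒  (a,b)_2 = -1.
v=19: a=19^3·(≡2), b=19^2·(≡8) mod 19; (2|19)=-1, (8|19)=-1; (−1)^{3·2·9}·(-1)^2·(-1)^3 = -1.
v=3: a=3^-8·(≡2), b=3^-4·(≡1) mod 3; (2|3)=-1, (1|3)=+1; (−1)^{-8·-4·1}·(-1)^-4·(+1)^-8 = +1.
v=23: a=23^2·(≡21), b=23^1·(≡16) mod 23; (21|23)=-1, (16|23)=+1; (−1)^{2·1·11}·(-1)^1·(+1)^2 = -1.
(779, 943 / ℚ) ramifies at {2, 19, 23, 41}: a division algebra.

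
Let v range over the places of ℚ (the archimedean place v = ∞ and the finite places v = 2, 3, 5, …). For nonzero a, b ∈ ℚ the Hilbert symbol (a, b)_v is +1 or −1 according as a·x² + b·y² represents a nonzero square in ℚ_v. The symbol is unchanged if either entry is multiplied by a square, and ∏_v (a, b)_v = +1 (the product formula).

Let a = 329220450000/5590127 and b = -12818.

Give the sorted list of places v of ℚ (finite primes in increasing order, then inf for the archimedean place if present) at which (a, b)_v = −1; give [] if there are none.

[5, 13, 17, 29]

Mod squares: a ≡ 55315, b ≡ -12818. Check v ∈ {∞, 2, 3, 5, 13, 17, 23, 29, 37}.
v=2: v_2(a)=4, v_2(b)=1; units ≡ 3, 7 (mod 8); ε·ε+αω+βω = 1·1+4·0+1·1 ≡ 0  ⇒  (a,b)_2 = +1.
v=17: a=17^-2·(≡14), b=17^1·(≡11) mod 17; (14|17)=-1, (11|17)=-1; (−1)^{-2·1·8}·(-1)^1·(-1)^-2 = -1.
v=23: a=23^-1·(≡2), b=23^0·(≡16) mod 23; (2|23)=+1, (16|23)=+1; (−1)^{-1·0·11}·(+1)^0·(+1)^-1 = +1.
v=∞: 55315 > 0 and -12818 < 0  ⇒  (a,b)_∞ = +1.
v=29: a=29^-2·(≡21), b=29^1·(≡22) mod 29; (21|29)=-1, (22|29)=+1; (−1)^{-2·1·14}·(-1)^1·(+1)^-2 = -1.
v=13: a=13^3·(≡4), b=13^1·(≡2) mod 13; (4|13)=+1, (2|13)=-1; (−1)^{3·1·6}·(+1)^1·(-1)^3 = -1.
v=5: a=5^5·(≡2), b=5^0·(≡2) mod 5; (2|5)=-1, (2|5)=-1; (−1)^{5·0·2}·(-1)^0·(-1)^5 = -1.
v=37: a=37^1·(≡32), b=37^0·(≡21) mod 37; (32|37)=-1, (21|37)=+1; (−1)^{1·0·18}·(-1)^0·(+1)^1 = +1.
v=3: a=3^4·(≡1), b=3^0·(≡1) mod 3; (1|3)=+1, (1|3)=+1; (−1)^{4·0·1}·(+1)^0·(+1)^4 = +1.
(55315, -12818 / ℚ) ramifies at {5, 13, 17, 29}: a division algebra.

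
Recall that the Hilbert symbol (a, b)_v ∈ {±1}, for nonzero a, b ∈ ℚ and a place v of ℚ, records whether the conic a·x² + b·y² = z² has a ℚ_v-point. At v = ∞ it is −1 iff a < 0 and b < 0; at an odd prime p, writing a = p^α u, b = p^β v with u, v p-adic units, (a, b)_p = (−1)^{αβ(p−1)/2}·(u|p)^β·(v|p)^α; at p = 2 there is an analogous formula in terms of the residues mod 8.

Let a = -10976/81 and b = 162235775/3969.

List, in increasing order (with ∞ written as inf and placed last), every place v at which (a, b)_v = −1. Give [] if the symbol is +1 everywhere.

(a, b) ≡ (-14, 38399) mod (ℚ^×)²; places V = {2, 3, 5, 7, 13, 19, 43, 47, ∞}.
(a,b)_5: α=0, u≡4; β=2, v≡4 (mod 5); (4|5)=+1, (4|5)=+1; sign (−1)^0·+1^2·+1^0 = +1.
(a,b)_47: α=0, u≡20; β=1, v≡36 (mod 47); (20|47)=-1, (36|47)=+1; sign (−1)^0·-1^1·+1^0 = -1.
(a,b)_2: α=5, β=0; u≡1, v≡7 (mod 8); ε(u)ε(v)=0·1, αω(v)=5·0, βω(u)=0·0; sum ≡ 0  ⇒  +1.
(a,b)_∞: sgn(-14)=−, sgn(38399)=+, so +1.
(a,b)_13: α=0, u≡3; β=2, v≡4 (mod 13); (3|13)=+1, (4|13)=+1; sign (−1)^0·+1^2·+1^0 = +1.
(a,b)_43: α=0, u≡28; β=1, v≡18 (mod 43); (28|43)=-1, (18|43)=-1; sign (−1)^0·-1^1·-1^0 = -1.
(a,b)_7: α=3, u≡6; β=-2, v≡4 (mod 7); (6|7)=-1, (4|7)=+1; sign (−1)^0·-1^-2·+1^3 = +1.
(a,b)_19: α=0, u≡5; β=1, v≡4 (mod 19); (5|19)=+1, (4|19)=+1; sign (−1)^0·+1^1·+1^0 = +1.
(a,b)_3: α=-4, u≡1; β=-4, v≡2 (mod 3); (1|3)=+1, (2|3)=-1; sign (−1)^0·+1^-4·-1^-4 = +1.
(-14, 38399 / ℚ) ramifies at {43, 47}: a division algebra.

[43, 47]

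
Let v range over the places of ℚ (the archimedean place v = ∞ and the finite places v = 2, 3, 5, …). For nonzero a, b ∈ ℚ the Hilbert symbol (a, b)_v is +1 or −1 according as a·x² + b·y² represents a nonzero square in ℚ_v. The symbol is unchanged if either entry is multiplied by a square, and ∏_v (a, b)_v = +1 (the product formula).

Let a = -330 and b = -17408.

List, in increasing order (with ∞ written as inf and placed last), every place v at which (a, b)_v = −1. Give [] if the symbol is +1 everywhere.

[2, 5, 17, inf]

(a, b) ≡ (-330, -17) mod (ℚ^×)²; places V = {2, 3, 5, 11, 17, ∞}.
(a,b)_17: α=0, u≡10; β=1, v≡13 (mod 17); (10|17)=-1, (13|17)=+1; sign (−1)^0·-1^1·+1^0 = -1.
(a,b)_∞: sgn(-330)=−, sgn(-17)=−, so -1.
(a,b)_5: α=1, u≡4; β=0, v≡2 (mod 5); (4|5)=+1, (2|5)=-1; sign (−1)^0·+1^0·-1^1 = -1.
(a,b)_3: α=1, u≡1; β=0, v≡1 (mod 3); (1|3)=+1, (1|3)=+1; sign (−1)^0·+1^0·+1^1 = +1.
(a,b)_11: α=1, u≡3; β=0, v≡5 (mod 11); (3|11)=+1, (5|11)=+1; sign (−1)^0·+1^0·+1^1 = +1.
(a,b)_2: α=1, β=10; u≡3, v≡7 (mod 8); ε(u)ε(v)=1·1, αω(v)=1·0, βω(u)=10·1; sum ≡ 1  ⇒  -1.
|Ram(-330, -17)| = 4, even; anisotropic at {2, 5, 17, ∞}.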